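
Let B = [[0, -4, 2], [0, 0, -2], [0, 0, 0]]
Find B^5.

[[0, 0, 0], [0, 0, 0], [0, 0, 0]]

B is strictly triangular, hence nilpotent: B^3 = 0, so B^5 = 0.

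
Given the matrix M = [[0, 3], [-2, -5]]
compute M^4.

[[-114, -195], [130, 211]]

tr M = -5 and det M = 6, so the characteristic polynomial is λ² − (-5)λ + (6) with roots -2 and -3.
Eigenvectors give P = [[-3, 1], [2, -1]] with P⁻¹ = [[-1, -1], [-2, -3]], and M = P·diag(-2, -3)·P⁻¹.
Then M^4 = P·diag(16, 81)·P⁻¹ = [[-48, 81], [32, -81]] · [[-1, -1], [-2, -3]] = [[-114, -195], [130, 211]].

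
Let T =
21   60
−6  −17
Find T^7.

[[21861, 65580], [−6558, −19673]]

tr T = 4 and det T = 3, so the characteristic polynomial is λ² − (4)λ + (3) with roots 3 and 1.
Eigenvectors give P = [[10, 3], [−3, −1]] with P⁻¹ = [[1, 3], [−3, −10]], and T = P·diag(3, 1)·P⁻¹.
Then T^7 = P·diag(2187, 1)·P⁻¹ = [[21870, 3], [−6561, −1]] · [[1, 3], [−3, −10]] = [[21861, 65580], [−6558, −19673]].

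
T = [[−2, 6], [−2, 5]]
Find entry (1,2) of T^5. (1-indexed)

186

tr T = 3 and det T = 2, so the characteristic polynomial is λ² − (3)λ + (2) with roots 1 and 2.
Eigenvectors give P = [[−2, −3], [−1, −2]] with P⁻¹ = [[−2, 3], [1, −2]], and T = P·diag(1, 2)·P⁻¹.
Then T^5 = P·diag(1, 32)·P⁻¹ = [[−2, −96], [−1, −64]] · [[−2, 3], [1, −2]] = [[−92, 186], [−62, 125]].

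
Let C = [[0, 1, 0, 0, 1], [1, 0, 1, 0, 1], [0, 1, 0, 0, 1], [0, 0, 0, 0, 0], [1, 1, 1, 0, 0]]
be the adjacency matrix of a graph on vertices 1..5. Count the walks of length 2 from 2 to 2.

3

The number of length-2 walks from vertex 2 to vertex 2 is entry (2,2) of C², where C is the adjacency matrix.
C² = [[2, 1, 2, 0, 1], [1, 3, 1, 0, 2], [2, 1, 2, 0, 1], [0, 0, 0, 0, 0], [1, 2, 1, 0, 3]]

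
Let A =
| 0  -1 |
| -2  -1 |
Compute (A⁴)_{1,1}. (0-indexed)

11

A² = [[2, 1], [2, 3]]
A³ = [[-2, -3], [-6, -5]]
A⁴ = [[6, 5], [10, 11]]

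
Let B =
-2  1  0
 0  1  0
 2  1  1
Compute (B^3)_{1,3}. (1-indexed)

0

B^2 = [[4, -1, 0], [0, 1, 0], [-2, 4, 1]]
B^3 = [[-8, 3, 0], [0, 1, 0], [6, 3, 1]]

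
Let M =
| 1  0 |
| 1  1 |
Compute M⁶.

[[1, 0], [6, 1]]

M = I + N where N = [[0, 0], [1, 0]] is strictly lower-triangular, so N² = 0.
(I + N)⁶ = I + 6·N = [[1, 0], [6, 1]].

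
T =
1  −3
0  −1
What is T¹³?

[[1, −3], [0, −1]]

T² = I (check: tr T = 0 and det T = −1), so T¹³ = T since 13 is odd.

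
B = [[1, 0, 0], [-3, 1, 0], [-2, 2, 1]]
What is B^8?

[[1, 0, 0], [-24, 1, 0], [-184, 16, 1]]

B = I + N where N = [[0, 0, 0], [-3, 0, 0], [-2, 2, 0]] is strictly lower-triangular, so N^3 = 0.
(I + N)^8 = I + 8·N + 28·N^2 = [[1, 0, 0], [-24, 1, 0], [-184, 16, 1]].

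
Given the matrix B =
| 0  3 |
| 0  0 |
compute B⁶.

B is strictly triangular, hence nilpotent: B² = 0, so B⁶ = 0.

[[0, 0], [0, 0]]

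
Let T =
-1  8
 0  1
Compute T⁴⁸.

[[1, 0], [0, 1]]

T² = I (check: tr T = 0 and det T = -1), so T⁴⁸ = I since 48 is even.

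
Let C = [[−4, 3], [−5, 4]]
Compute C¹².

C² = I (check: tr C = 0 and det C = −1), so C¹² = I since 12 is even.

[[1, 0], [0, 1]]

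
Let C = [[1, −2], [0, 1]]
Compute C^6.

C = I + N where N = [[0, −2], [0, 0]] is strictly upper-triangular, so N^2 = 0.
(I + N)^6 = I + 6·N = [[1, −12], [0, 1]].

[[1, −12], [0, 1]]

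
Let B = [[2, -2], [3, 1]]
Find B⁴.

[[-50, 42], [-63, -29]]

B² = [[-2, -6], [9, -5]]
B³ = [[-22, -2], [3, -23]]
B⁴ = [[-50, 42], [-63, -29]]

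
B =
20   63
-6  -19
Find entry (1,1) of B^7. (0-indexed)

tr B = 1 and det B = -2, so the characteristic polynomial is λ² − (1)λ + (-2) with roots -1 and 2.
Eigenvectors give P = [[-3, 7], [1, -2]] with P⁻¹ = [[2, 7], [1, 3]], and B = P·diag(-1, 2)·P⁻¹.
Then B^7 = P·diag(-1, 128)·P⁻¹ = [[3, 896], [-1, -256]] · [[2, 7], [1, 3]] = [[902, 2709], [-258, -775]].

-775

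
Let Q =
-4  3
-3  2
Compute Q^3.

[[-10, 9], [-9, 8]]

Q^2 = [[7, -6], [6, -5]]
Q^3 = [[-10, 9], [-9, 8]]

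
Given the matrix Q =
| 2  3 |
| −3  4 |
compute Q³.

Q² = [[−5, 18], [−18, 7]]
Q³ = [[−64, 57], [−57, −26]]

[[−64, 57], [−57, −26]]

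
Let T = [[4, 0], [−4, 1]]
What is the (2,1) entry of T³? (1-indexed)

T² = [[16, 0], [−20, 1]]
T³ = [[64, 0], [−84, 1]]

−84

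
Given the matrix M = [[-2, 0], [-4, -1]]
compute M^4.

M^2 = [[4, 0], [12, 1]]
M^3 = [[-8, 0], [-28, -1]]
M^4 = [[16, 0], [60, 1]]

[[16, 0], [60, 1]]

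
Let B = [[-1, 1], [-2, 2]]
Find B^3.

B² = B (a projection; rank 1, trace 1), so B^3 = B.

[[-1, 1], [-2, 2]]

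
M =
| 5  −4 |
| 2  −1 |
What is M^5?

[[485, −484], [242, −241]]

tr M = 4 and det M = 3, so the characteristic polynomial is λ² − (4)λ + (3) with roots 3 and 1.
Eigenvectors give P = [[−2, −1], [−1, −1]] with P⁻¹ = [[−1, 1], [1, −2]], and M = P·diag(3, 1)·P⁻¹.
Then M^5 = P·diag(243, 1)·P⁻¹ = [[−486, −1], [−243, −1]] · [[−1, 1], [1, −2]] = [[485, −484], [242, −241]].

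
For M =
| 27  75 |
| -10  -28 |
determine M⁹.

tr M = -1 and det M = -6, so the characteristic polynomial is λ² − (-1)λ + (-6) with roots -3 and 2.
Eigenvectors give P = [[-5, -3], [2, 1]] with P⁻¹ = [[1, 3], [-2, -5]], and M = P·diag(-3, 2)·P⁻¹.
Then M⁹ = P·diag(-19683, 512)·P⁻¹ = [[98415, -1536], [-39366, 512]] · [[1, 3], [-2, -5]] = [[101487, 302925], [-40390, -120658]].

[[101487, 302925], [-40390, -120658]]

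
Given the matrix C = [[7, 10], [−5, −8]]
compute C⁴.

tr C = −1 and det C = −6, so the characteristic polynomial is λ² − (−1)λ + (−6) with roots −3 and 2.
Eigenvectors give P = [[−1, 2], [1, −1]] with P⁻¹ = [[1, 2], [1, 1]], and C = P·diag(−3, 2)·P⁻¹.
Then C⁴ = P·diag(81, 16)·P⁻¹ = [[−81, 32], [81, −16]] · [[1, 2], [1, 1]] = [[−49, −130], [65, 146]].

[[−49, −130], [65, 146]]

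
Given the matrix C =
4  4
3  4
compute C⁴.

[[1552, 1792], [1344, 1552]]

C² = [[28, 32], [24, 28]]
C³ = [[208, 240], [180, 208]]
C⁴ = [[1552, 1792], [1344, 1552]]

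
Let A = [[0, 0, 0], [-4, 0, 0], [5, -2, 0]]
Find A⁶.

[[0, 0, 0], [0, 0, 0], [0, 0, 0]]

A is strictly triangular, hence nilpotent: A³ = 0, so A⁶ = 0.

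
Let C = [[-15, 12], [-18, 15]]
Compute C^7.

tr C = 0 and det C = -9, so the characteristic polynomial is λ² − (0)λ + (-9) with roots 3 and -3.
Eigenvectors give P = [[2, -1], [3, -1]] with P⁻¹ = [[-1, 1], [-3, 2]], and C = P·diag(3, -3)·P⁻¹.
Then C^7 = P·diag(2187, -2187)·P⁻¹ = [[4374, 2187], [6561, 2187]] · [[-1, 1], [-3, 2]] = [[-10935, 8748], [-13122, 10935]].

[[-10935, 8748], [-13122, 10935]]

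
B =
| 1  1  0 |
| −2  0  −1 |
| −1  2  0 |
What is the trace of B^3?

−2

B^2 = [[−1, 1, −1], [−1, −4, 0], [−5, −1, −2]]
B^3 = [[−2, −3, −1], [7, −1, 4], [−1, −9, 1]]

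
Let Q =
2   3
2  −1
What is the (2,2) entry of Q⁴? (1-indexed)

55

Q² = [[10, 3], [2, 7]]
Q³ = [[26, 27], [18, −1]]
Q⁴ = [[106, 51], [34, 55]]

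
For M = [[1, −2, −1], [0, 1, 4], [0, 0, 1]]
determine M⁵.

M = I + N where N = [[0, −2, −1], [0, 0, 4], [0, 0, 0]] is strictly upper-triangular, so N³ = 0.
(I + N)⁵ = I + 5·N + 10·N² = [[1, −10, −85], [0, 1, 20], [0, 0, 1]].

[[1, −10, −85], [0, 1, 20], [0, 0, 1]]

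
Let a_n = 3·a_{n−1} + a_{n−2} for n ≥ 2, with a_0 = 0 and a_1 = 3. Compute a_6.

1080

With companion matrix C = [[3, 1], [1, 0]], [a_n, a_{n−1}]ᵀ = C·[a_{n−1}, a_{n−2}]ᵀ, so [a_6, a_5]ᵀ = C^5·[a_1, a_0]ᵀ.
C^5 = [[360, 109], [109, 33]], giving [a_6, a_5]ᵀ = [[1080], [327]].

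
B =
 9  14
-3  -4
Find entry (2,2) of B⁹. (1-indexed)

tr B = 5 and det B = 6, so the characteristic polynomial is λ² − (5)λ + (6) with roots 3 and 2.
Eigenvectors give P = [[7, -2], [-3, 1]] with P⁻¹ = [[1, 2], [3, 7]], and B = P·diag(3, 2)·P⁻¹.
Then B⁹ = P·diag(19683, 512)·P⁻¹ = [[137781, -1024], [-59049, 512]] · [[1, 2], [3, 7]] = [[134709, 268394], [-57513, -114514]].

-114514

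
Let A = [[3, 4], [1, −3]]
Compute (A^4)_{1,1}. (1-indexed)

169

A^2 = [[13, 0], [0, 13]]
A^3 = [[39, 52], [13, −39]]
A^4 = [[169, 0], [0, 169]]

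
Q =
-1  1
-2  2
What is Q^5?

[[-1, 1], [-2, 2]]

Q² = Q (a projection; rank 1, trace 1), so Q^5 = Q.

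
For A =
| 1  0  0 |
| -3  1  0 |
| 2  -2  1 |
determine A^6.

[[1, 0, 0], [-18, 1, 0], [102, -12, 1]]

A = I + N where N = [[0, 0, 0], [-3, 0, 0], [2, -2, 0]] is strictly lower-triangular, so N^3 = 0.
(I + N)^6 = I + 6·N + 15·N^2 = [[1, 0, 0], [-18, 1, 0], [102, -12, 1]].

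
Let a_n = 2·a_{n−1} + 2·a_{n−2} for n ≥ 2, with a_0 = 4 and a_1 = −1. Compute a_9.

4720

With companion matrix M = [[2, 2], [1, 0]], [a_n, a_{n−1}]ᵀ = M·[a_{n−1}, a_{n−2}]ᵀ, so [a_9, a_8]ᵀ = M⁸·[a_1, a_0]ᵀ.
M⁸ = [[2448, 1792], [896, 656]], giving [a_9, a_8]ᵀ = [[4720], [1728]].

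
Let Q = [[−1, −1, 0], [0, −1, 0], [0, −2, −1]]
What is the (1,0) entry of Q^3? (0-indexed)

0

Q^2 = [[1, 2, 0], [0, 1, 0], [0, 4, 1]]
Q^3 = [[−1, −3, 0], [0, −1, 0], [0, −6, −1]]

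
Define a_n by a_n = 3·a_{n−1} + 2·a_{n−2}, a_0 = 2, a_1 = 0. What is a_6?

556

With companion matrix B = [[3, 2], [1, 0]], [a_n, a_{n−1}]ᵀ = B·[a_{n−1}, a_{n−2}]ᵀ, so [a_6, a_5]ᵀ = B⁵·[a_1, a_0]ᵀ.
B⁵ = [[495, 278], [139, 78]], giving [a_6, a_5]ᵀ = [[556], [156]].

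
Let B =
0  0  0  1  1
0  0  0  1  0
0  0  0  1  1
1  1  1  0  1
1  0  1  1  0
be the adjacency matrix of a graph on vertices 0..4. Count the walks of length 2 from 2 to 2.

The number of length-2 walks from vertex 2 to vertex 2 is entry (2,2) of B², where B is the adjacency matrix.
B² = [[2, 1, 2, 1, 1], [1, 1, 1, 0, 1], [2, 1, 2, 1, 1], [1, 0, 1, 4, 2], [1, 1, 1, 2, 3]]

2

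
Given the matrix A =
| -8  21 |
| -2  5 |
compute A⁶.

tr A = -3 and det A = 2, so the characteristic polynomial is λ² − (-3)λ + (2) with roots -2 and -1.
Eigenvectors give P = [[7, 3], [2, 1]] with P⁻¹ = [[1, -3], [-2, 7]], and A = P·diag(-2, -1)·P⁻¹.
Then A⁶ = P·diag(64, 1)·P⁻¹ = [[448, 3], [128, 1]] · [[1, -3], [-2, 7]] = [[442, -1323], [126, -377]].

[[442, -1323], [126, -377]]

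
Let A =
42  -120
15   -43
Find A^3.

[[288, -840], [105, -307]]

tr A = -1 and det A = -6, so the characteristic polynomial is λ² − (-1)λ + (-6) with roots 2 and -3.
Eigenvectors give P = [[-3, -8], [-1, -3]] with P⁻¹ = [[-3, 8], [1, -3]], and A = P·diag(2, -3)·P⁻¹.
Then A^3 = P·diag(8, -27)·P⁻¹ = [[-24, 216], [-8, 81]] · [[-3, 8], [1, -3]] = [[288, -840], [105, -307]].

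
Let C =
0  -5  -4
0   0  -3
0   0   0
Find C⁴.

C is strictly triangular, hence nilpotent: C³ = 0, so C⁴ = 0.

[[0, 0, 0], [0, 0, 0], [0, 0, 0]]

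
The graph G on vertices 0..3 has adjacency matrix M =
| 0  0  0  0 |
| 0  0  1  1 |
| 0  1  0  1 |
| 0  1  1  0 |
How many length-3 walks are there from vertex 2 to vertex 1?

The number of length-3 walks from vertex 2 to vertex 1 is entry (2,1) of M³, where M is the adjacency matrix.
M² = [[0, 0, 0, 0], [0, 2, 1, 1], [0, 1, 2, 1], [0, 1, 1, 2]]
M³ = [[0, 0, 0, 0], [0, 2, 3, 3], [0, 3, 2, 3], [0, 3, 3, 2]]

3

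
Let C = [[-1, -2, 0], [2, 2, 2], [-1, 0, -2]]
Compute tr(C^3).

C^2 = [[-3, -2, -4], [0, 0, 0], [3, 2, 4]]
C^3 = [[3, 2, 4], [0, 0, 0], [-3, -2, -4]]

-1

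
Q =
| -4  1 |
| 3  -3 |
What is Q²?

[[19, -7], [-21, 12]]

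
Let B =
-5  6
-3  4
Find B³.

tr B = -1 and det B = -2, so the characteristic polynomial is λ² − (-1)λ + (-2) with roots 1 and -2.
Eigenvectors give P = [[1, -2], [1, -1]] with P⁻¹ = [[-1, 2], [-1, 1]], and B = P·diag(1, -2)·P⁻¹.
Then B³ = P·diag(1, -8)·P⁻¹ = [[1, 16], [1, 8]] · [[-1, 2], [-1, 1]] = [[-17, 18], [-9, 10]].

[[-17, 18], [-9, 10]]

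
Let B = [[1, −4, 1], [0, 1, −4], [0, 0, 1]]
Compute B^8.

B = I + N where N = [[0, −4, 1], [0, 0, −4], [0, 0, 0]] is strictly upper-triangular, so N^3 = 0.
(I + N)^8 = I + 8·N + 28·N^2 = [[1, −32, 456], [0, 1, −32], [0, 0, 1]].

[[1, −32, 456], [0, 1, −32], [0, 0, 1]]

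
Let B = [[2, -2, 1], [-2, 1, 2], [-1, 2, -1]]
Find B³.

[[25, -24, 2], [-32, 21, 12], [-18, 20, -5]]

B² = [[7, -4, -3], [-8, 9, -2], [-5, 2, 4]]
B³ = [[25, -24, 2], [-32, 21, 12], [-18, 20, -5]]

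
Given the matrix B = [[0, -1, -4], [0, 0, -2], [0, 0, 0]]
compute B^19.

[[0, 0, 0], [0, 0, 0], [0, 0, 0]]

B is strictly triangular, hence nilpotent: B^3 = 0, so B^19 = 0.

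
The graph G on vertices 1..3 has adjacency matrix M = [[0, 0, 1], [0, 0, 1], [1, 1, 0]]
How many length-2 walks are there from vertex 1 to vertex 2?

The number of length-2 walks from vertex 1 to vertex 2 is entry (1,2) of M², where M is the adjacency matrix.
M² = [[1, 1, 0], [1, 1, 0], [0, 0, 2]]

1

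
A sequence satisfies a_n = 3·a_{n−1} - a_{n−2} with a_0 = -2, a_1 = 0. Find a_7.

288

With companion matrix M = [[3, -1], [1, 0]], [a_n, a_{n−1}]ᵀ = M·[a_{n−1}, a_{n−2}]ᵀ, so [a_7, a_6]ᵀ = M⁶·[a_1, a_0]ᵀ.
M⁶ = [[377, -144], [144, -55]], giving [a_7, a_6]ᵀ = [[288], [110]].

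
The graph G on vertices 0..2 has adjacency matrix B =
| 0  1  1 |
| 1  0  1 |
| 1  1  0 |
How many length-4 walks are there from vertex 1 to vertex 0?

5

The number of length-4 walks from vertex 1 to vertex 0 is entry (1,0) of B⁴, where B is the adjacency matrix.
B² = [[2, 1, 1], [1, 2, 1], [1, 1, 2]]
B³ = [[2, 3, 3], [3, 2, 3], [3, 3, 2]]
B⁴ = [[6, 5, 5], [5, 6, 5], [5, 5, 6]]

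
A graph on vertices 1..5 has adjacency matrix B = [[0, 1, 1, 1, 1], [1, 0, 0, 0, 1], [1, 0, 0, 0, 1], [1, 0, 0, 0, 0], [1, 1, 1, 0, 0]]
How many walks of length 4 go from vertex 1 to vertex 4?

The number of length-4 walks from vertex 1 to vertex 4 is entry (1,4) of B⁴, where B is the adjacency matrix.
B² = [[4, 1, 1, 0, 2], [1, 2, 2, 1, 1], [1, 2, 2, 1, 1], [0, 1, 1, 1, 1], [2, 1, 1, 1, 3]]
B³ = [[4, 6, 6, 4, 6], [6, 2, 2, 1, 5], [6, 2, 2, 1, 5], [4, 1, 1, 0, 2], [6, 5, 5, 2, 4]]
B⁴ = [[22, 10, 10, 4, 16], [10, 11, 11, 6, 10], [10, 11, 11, 6, 10], [4, 6, 6, 4, 6], [16, 10, 10, 6, 16]]

4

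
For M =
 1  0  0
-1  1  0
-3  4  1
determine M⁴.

[[1, 0, 0], [-4, 1, 0], [-36, 16, 1]]

M = I + N where N = [[0, 0, 0], [-1, 0, 0], [-3, 4, 0]] is strictly lower-triangular, so N³ = 0.
(I + N)⁴ = I + 4·N + 6·N² = [[1, 0, 0], [-4, 1, 0], [-36, 16, 1]].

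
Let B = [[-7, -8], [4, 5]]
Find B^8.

tr B = -2 and det B = -3, so the characteristic polynomial is λ² − (-2)λ + (-3) with roots 1 and -3.
Eigenvectors give P = [[-1, -2], [1, 1]] with P⁻¹ = [[1, 2], [-1, -1]], and B = P·diag(1, -3)·P⁻¹.
Then B^8 = P·diag(1, 6561)·P⁻¹ = [[-1, -13122], [1, 6561]] · [[1, 2], [-1, -1]] = [[13121, 13120], [-6560, -6559]].

[[13121, 13120], [-6560, -6559]]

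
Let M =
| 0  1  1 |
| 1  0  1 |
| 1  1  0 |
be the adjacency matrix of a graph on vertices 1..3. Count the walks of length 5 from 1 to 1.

The number of length-5 walks from vertex 1 to vertex 1 is entry (1,1) of M⁵, where M is the adjacency matrix.
M² = [[2, 1, 1], [1, 2, 1], [1, 1, 2]]
M³ = [[2, 3, 3], [3, 2, 3], [3, 3, 2]]
M⁴ = [[6, 5, 5], [5, 6, 5], [5, 5, 6]]
M⁵ = [[10, 11, 11], [11, 10, 11], [11, 11, 10]]

10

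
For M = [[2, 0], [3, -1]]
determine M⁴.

[[16, 0], [15, 1]]

tr M = 1 and det M = -2, so the characteristic polynomial is λ² − (1)λ + (-2) with roots -1 and 2.
Eigenvectors give P = [[0, -1], [1, -1]] with P⁻¹ = [[-1, 1], [-1, 0]], and M = P·diag(-1, 2)·P⁻¹.
Then M⁴ = P·diag(1, 16)·P⁻¹ = [[0, -16], [1, -16]] · [[-1, 1], [-1, 0]] = [[16, 0], [15, 1]].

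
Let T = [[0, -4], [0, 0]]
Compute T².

[[0, 0], [0, 0]]

T is strictly triangular, hence nilpotent: T² = 0, so T² = 0.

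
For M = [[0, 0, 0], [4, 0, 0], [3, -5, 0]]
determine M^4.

[[0, 0, 0], [0, 0, 0], [0, 0, 0]]

M is strictly triangular, hence nilpotent: M^3 = 0, so M^4 = 0.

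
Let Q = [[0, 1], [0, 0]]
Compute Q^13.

[[0, 0], [0, 0]]

Q is strictly triangular, hence nilpotent: Q^2 = 0, so Q^13 = 0.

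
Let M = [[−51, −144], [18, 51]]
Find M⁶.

tr M = 0 and det M = −9, so the characteristic polynomial is λ² − (0)λ + (−9) with roots 3 and −3.
Eigenvectors give P = [[−8, −3], [3, 1]] with P⁻¹ = [[1, 3], [−3, −8]], and M = P·diag(3, −3)·P⁻¹.
Then M⁶ = P·diag(729, 729)·P⁻¹ = [[−5832, −2187], [2187, 729]] · [[1, 3], [−3, −8]] = [[729, 0], [0, 729]].

[[729, 0], [0, 729]]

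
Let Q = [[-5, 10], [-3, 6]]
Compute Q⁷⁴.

Q² = Q (a projection; rank 1, trace 1), so Q⁷⁴ = Q.

[[-5, 10], [-3, 6]]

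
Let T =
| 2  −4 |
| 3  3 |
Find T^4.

[[−236, 220], [−165, −291]]

T^2 = [[−8, −20], [15, −3]]
T^3 = [[−76, −28], [21, −69]]
T^4 = [[−236, 220], [−165, −291]]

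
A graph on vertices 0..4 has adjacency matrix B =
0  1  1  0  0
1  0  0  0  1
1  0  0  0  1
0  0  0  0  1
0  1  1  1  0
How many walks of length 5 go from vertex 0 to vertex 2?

18

The number of length-5 walks from vertex 0 to vertex 2 is entry (0,2) of B⁵, where B is the adjacency matrix.
B² = [[2, 0, 0, 0, 2], [0, 2, 2, 1, 0], [0, 2, 2, 1, 0], [0, 1, 1, 1, 0], [2, 0, 0, 0, 3]]
B³ = [[0, 4, 4, 2, 0], [4, 0, 0, 0, 5], [4, 0, 0, 0, 5], [2, 0, 0, 0, 3], [0, 5, 5, 3, 0]]
B⁴ = [[8, 0, 0, 0, 10], [0, 9, 9, 5, 0], [0, 9, 9, 5, 0], [0, 5, 5, 3, 0], [10, 0, 0, 0, 13]]
B⁵ = [[0, 18, 18, 10, 0], [18, 0, 0, 0, 23], [18, 0, 0, 0, 23], [10, 0, 0, 0, 13], [0, 23, 23, 13, 0]]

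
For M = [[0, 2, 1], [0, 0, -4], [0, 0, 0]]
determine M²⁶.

M is strictly triangular, hence nilpotent: M³ = 0, so M²⁶ = 0.

[[0, 0, 0], [0, 0, 0], [0, 0, 0]]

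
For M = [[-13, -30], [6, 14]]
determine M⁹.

tr M = 1 and det M = -2, so the characteristic polynomial is λ² − (1)λ + (-2) with roots 2 and -1.
Eigenvectors give P = [[-2, 5], [1, -2]] with P⁻¹ = [[2, 5], [1, 2]], and M = P·diag(2, -1)·P⁻¹.
Then M⁹ = P·diag(512, -1)·P⁻¹ = [[-1024, -5], [512, 2]] · [[2, 5], [1, 2]] = [[-2053, -5130], [1026, 2564]].

[[-2053, -5130], [1026, 2564]]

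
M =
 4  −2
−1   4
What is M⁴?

M² = [[18, −16], [−8, 18]]
M³ = [[88, −100], [−50, 88]]
M⁴ = [[452, −576], [−288, 452]]

[[452, −576], [−288, 452]]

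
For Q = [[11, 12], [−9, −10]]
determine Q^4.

[[61, 60], [−45, −44]]

tr Q = 1 and det Q = −2, so the characteristic polynomial is λ² − (1)λ + (−2) with roots 2 and −1.
Eigenvectors give P = [[−4, 1], [3, −1]] with P⁻¹ = [[−1, −1], [−3, −4]], and Q = P·diag(2, −1)·P⁻¹.
Then Q^4 = P·diag(16, 1)·P⁻¹ = [[−64, 1], [48, −1]] · [[−1, −1], [−3, −4]] = [[61, 60], [−45, −44]].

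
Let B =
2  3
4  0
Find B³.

B² = [[16, 6], [8, 12]]
B³ = [[56, 48], [64, 24]]

[[56, 48], [64, 24]]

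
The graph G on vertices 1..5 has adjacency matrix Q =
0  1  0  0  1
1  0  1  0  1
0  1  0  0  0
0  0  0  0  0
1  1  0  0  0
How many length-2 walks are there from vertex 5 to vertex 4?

0

The number of length-2 walks from vertex 5 to vertex 4 is entry (5,4) of Q², where Q is the adjacency matrix.
Q² = [[2, 1, 1, 0, 1], [1, 3, 0, 0, 1], [1, 0, 1, 0, 1], [0, 0, 0, 0, 0], [1, 1, 1, 0, 2]]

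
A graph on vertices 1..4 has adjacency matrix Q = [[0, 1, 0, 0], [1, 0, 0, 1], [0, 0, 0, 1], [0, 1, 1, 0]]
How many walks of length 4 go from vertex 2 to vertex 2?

The number of length-4 walks from vertex 2 to vertex 2 is entry (2,2) of Q⁴, where Q is the adjacency matrix.
Q² = [[1, 0, 0, 1], [0, 2, 1, 0], [0, 1, 1, 0], [1, 0, 0, 2]]
Q³ = [[0, 2, 1, 0], [2, 0, 0, 3], [1, 0, 0, 2], [0, 3, 2, 0]]
Q⁴ = [[2, 0, 0, 3], [0, 5, 3, 0], [0, 3, 2, 0], [3, 0, 0, 5]]

5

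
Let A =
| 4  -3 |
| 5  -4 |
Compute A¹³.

[[4, -3], [5, -4]]

A² = I (check: tr A = 0 and det A = -1), so A¹³ = A since 13 is odd.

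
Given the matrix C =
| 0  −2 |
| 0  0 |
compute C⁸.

[[0, 0], [0, 0]]

C is strictly triangular, hence nilpotent: C² = 0, so C⁸ = 0.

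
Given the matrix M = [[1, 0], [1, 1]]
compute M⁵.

[[1, 0], [5, 1]]

M = I + N where N = [[0, 0], [1, 0]] is strictly lower-triangular, so N² = 0.
(I + N)⁵ = I + 5·N = [[1, 0], [5, 1]].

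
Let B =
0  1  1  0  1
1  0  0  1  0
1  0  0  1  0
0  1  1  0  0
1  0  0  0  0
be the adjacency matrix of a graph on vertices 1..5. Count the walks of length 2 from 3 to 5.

1

The number of length-2 walks from vertex 3 to vertex 5 is entry (3,5) of B², where B is the adjacency matrix.
B² = [[3, 0, 0, 2, 0], [0, 2, 2, 0, 1], [0, 2, 2, 0, 1], [2, 0, 0, 2, 0], [0, 1, 1, 0, 1]]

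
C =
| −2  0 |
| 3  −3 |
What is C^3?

[[−8, 0], [57, −27]]

C^2 = [[4, 0], [−15, 9]]
C^3 = [[−8, 0], [57, −27]]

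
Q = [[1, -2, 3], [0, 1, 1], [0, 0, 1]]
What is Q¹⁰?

Q = I + N where N = [[0, -2, 3], [0, 0, 1], [0, 0, 0]] is strictly upper-triangular, so N³ = 0.
(I + N)¹⁰ = I + 10·N + 45·N² = [[1, -20, -60], [0, 1, 10], [0, 0, 1]].

[[1, -20, -60], [0, 1, 10], [0, 0, 1]]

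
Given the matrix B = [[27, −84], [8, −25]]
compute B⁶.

[[5097, −15288], [1456, −4367]]

tr B = 2 and det B = −3, so the characteristic polynomial is λ² − (2)λ + (−3) with roots 3 and −1.
Eigenvectors give P = [[−7, 3], [−2, 1]] with P⁻¹ = [[−1, 3], [−2, 7]], and B = P·diag(3, −1)·P⁻¹.
Then B⁶ = P·diag(729, 1)·P⁻¹ = [[−5103, 3], [−1458, 1]] · [[−1, 3], [−2, 7]] = [[5097, −15288], [1456, −4367]].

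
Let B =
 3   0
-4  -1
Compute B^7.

tr B = 2 and det B = -3, so the characteristic polynomial is λ² − (2)λ + (-3) with roots -1 and 3.
Eigenvectors give P = [[0, 1], [1, -1]] with P⁻¹ = [[1, 1], [1, 0]], and B = P·diag(-1, 3)·P⁻¹.
Then B^7 = P·diag(-1, 2187)·P⁻¹ = [[0, 2187], [-1, -2187]] · [[1, 1], [1, 0]] = [[2187, 0], [-2188, -1]].

[[2187, 0], [-2188, -1]]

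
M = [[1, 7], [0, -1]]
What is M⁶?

M² = I (check: tr M = 0 and det M = -1), so M⁶ = I since 6 is even.

[[1, 0], [0, 1]]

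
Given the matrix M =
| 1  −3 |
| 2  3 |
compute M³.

[[−29, −21], [14, −15]]

M² = [[−5, −12], [8, 3]]
M³ = [[−29, −21], [14, −15]]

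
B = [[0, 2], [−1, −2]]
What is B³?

[[4, 4], [−2, 0]]

B² = [[−2, −4], [2, 2]]
B³ = [[4, 4], [−2, 0]]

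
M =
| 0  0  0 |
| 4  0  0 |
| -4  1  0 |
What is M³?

M is strictly triangular, hence nilpotent: M³ = 0, so M³ = 0.

[[0, 0, 0], [0, 0, 0], [0, 0, 0]]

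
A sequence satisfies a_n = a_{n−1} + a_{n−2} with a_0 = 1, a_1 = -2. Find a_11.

With companion matrix B = [[1, 1], [1, 0]], [a_n, a_{n−1}]ᵀ = B·[a_{n−1}, a_{n−2}]ᵀ, so [a_11, a_10]ᵀ = B¹⁰·[a_1, a_0]ᵀ.
B¹⁰ = [[89, 55], [55, 34]], giving [a_11, a_10]ᵀ = [[-123], [-76]].

-123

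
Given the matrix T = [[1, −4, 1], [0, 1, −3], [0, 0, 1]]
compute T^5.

[[1, −20, 125], [0, 1, −15], [0, 0, 1]]

T = I + N where N = [[0, −4, 1], [0, 0, −3], [0, 0, 0]] is strictly upper-triangular, so N^3 = 0.
(I + N)^5 = I + 5·N + 10·N^2 = [[1, −20, 125], [0, 1, −15], [0, 0, 1]].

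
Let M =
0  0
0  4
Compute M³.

[[0, 0], [0, 64]]

M² = [[0, 0], [0, 16]]
M³ = [[0, 0], [0, 64]]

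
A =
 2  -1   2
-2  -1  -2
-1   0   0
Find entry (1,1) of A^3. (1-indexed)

A^2 = [[4, -1, 6], [0, 3, -2], [-2, 1, -2]]
A^3 = [[4, -3, 10], [-4, -3, -6], [-4, 1, -6]]

4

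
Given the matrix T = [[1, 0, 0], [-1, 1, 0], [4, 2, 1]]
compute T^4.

T = I + N where N = [[0, 0, 0], [-1, 0, 0], [4, 2, 0]] is strictly lower-triangular, so N^3 = 0.
(I + N)^4 = I + 4·N + 6·N^2 = [[1, 0, 0], [-4, 1, 0], [4, 8, 1]].

[[1, 0, 0], [-4, 1, 0], [4, 8, 1]]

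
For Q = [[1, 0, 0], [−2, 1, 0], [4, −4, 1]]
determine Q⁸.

Q = I + N where N = [[0, 0, 0], [−2, 0, 0], [4, −4, 0]] is strictly lower-triangular, so N³ = 0.
(I + N)⁸ = I + 8·N + 28·N² = [[1, 0, 0], [−16, 1, 0], [256, −32, 1]].

[[1, 0, 0], [−16, 1, 0], [256, −32, 1]]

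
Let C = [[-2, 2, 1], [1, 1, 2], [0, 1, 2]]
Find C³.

C² = [[6, -1, 4], [-1, 5, 7], [1, 3, 6]]
C³ = [[-13, 15, 12], [7, 10, 23], [1, 11, 19]]

[[-13, 15, 12], [7, 10, 23], [1, 11, 19]]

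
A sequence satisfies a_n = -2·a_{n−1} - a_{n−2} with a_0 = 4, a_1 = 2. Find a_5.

26

With companion matrix B = [[-2, -1], [1, 0]], [a_n, a_{n−1}]ᵀ = B·[a_{n−1}, a_{n−2}]ᵀ, so [a_5, a_4]ᵀ = B⁴·[a_1, a_0]ᵀ.
B⁴ = [[5, 4], [-4, -3]], giving [a_5, a_4]ᵀ = [[26], [-20]].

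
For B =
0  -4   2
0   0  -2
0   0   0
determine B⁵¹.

[[0, 0, 0], [0, 0, 0], [0, 0, 0]]

B is strictly triangular, hence nilpotent: B³ = 0, so B⁵¹ = 0.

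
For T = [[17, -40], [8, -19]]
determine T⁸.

[[-26239, 65600], [-13120, 32801]]

tr T = -2 and det T = -3, so the characteristic polynomial is λ² − (-2)λ + (-3) with roots -3 and 1.
Eigenvectors give P = [[2, 5], [1, 2]] with P⁻¹ = [[-2, 5], [1, -2]], and T = P·diag(-3, 1)·P⁻¹.
Then T⁸ = P·diag(6561, 1)·P⁻¹ = [[13122, 5], [6561, 2]] · [[-2, 5], [1, -2]] = [[-26239, 65600], [-13120, 32801]].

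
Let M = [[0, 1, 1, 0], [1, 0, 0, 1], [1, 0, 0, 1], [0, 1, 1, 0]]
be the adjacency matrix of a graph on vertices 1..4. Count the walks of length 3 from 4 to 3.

The number of length-3 walks from vertex 4 to vertex 3 is entry (4,3) of M³, where M is the adjacency matrix.
M² = [[2, 0, 0, 2], [0, 2, 2, 0], [0, 2, 2, 0], [2, 0, 0, 2]]
M³ = [[0, 4, 4, 0], [4, 0, 0, 4], [4, 0, 0, 4], [0, 4, 4, 0]]

4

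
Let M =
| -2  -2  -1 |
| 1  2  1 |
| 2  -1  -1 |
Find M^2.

[[0, 1, 1], [2, 1, 0], [-7, -5, -2]]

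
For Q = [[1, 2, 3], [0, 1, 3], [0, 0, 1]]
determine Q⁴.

Q = I + N where N = [[0, 2, 3], [0, 0, 3], [0, 0, 0]] is strictly upper-triangular, so N³ = 0.
(I + N)⁴ = I + 4·N + 6·N² = [[1, 8, 48], [0, 1, 12], [0, 0, 1]].

[[1, 8, 48], [0, 1, 12], [0, 0, 1]]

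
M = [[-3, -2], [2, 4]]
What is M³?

[[-19, -18], [18, 44]]

M² = [[5, -2], [2, 12]]
M³ = [[-19, -18], [18, 44]]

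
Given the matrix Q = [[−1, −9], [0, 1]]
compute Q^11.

Q² = I (check: tr Q = 0 and det Q = −1), so Q^11 = Q since 11 is odd.

[[−1, −9], [0, 1]]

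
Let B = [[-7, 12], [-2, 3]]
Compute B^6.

[[2185, -4368], [728, -1455]]

tr B = -4 and det B = 3, so the characteristic polynomial is λ² − (-4)λ + (3) with roots -3 and -1.
Eigenvectors give P = [[3, 2], [1, 1]] with P⁻¹ = [[1, -2], [-1, 3]], and B = P·diag(-3, -1)·P⁻¹.
Then B^6 = P·diag(729, 1)·P⁻¹ = [[2187, 2], [729, 1]] · [[1, -2], [-1, 3]] = [[2185, -4368], [728, -1455]].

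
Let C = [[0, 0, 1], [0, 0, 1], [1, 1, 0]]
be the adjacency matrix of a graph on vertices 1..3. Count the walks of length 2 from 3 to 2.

The number of length-2 walks from vertex 3 to vertex 2 is entry (3,2) of C^2, where C is the adjacency matrix.
C^2 = [[1, 1, 0], [1, 1, 0], [0, 0, 2]]

0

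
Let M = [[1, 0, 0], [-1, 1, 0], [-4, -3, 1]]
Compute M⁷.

[[1, 0, 0], [-7, 1, 0], [35, -21, 1]]

M = I + N where N = [[0, 0, 0], [-1, 0, 0], [-4, -3, 0]] is strictly lower-triangular, so N³ = 0.
(I + N)⁷ = I + 7·N + 21·N² = [[1, 0, 0], [-7, 1, 0], [35, -21, 1]].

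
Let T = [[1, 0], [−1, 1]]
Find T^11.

[[1, 0], [−11, 1]]

T = I + N where N = [[0, 0], [−1, 0]] is strictly lower-triangular, so N^2 = 0.
(I + N)^11 = I + 11·N = [[1, 0], [−11, 1]].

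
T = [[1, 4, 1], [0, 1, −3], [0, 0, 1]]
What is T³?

T = I + N where N = [[0, 4, 1], [0, 0, −3], [0, 0, 0]] is strictly upper-triangular, so N³ = 0.
(I + N)³ = I + 3·N + 3·N² = [[1, 12, −33], [0, 1, −9], [0, 0, 1]].

[[1, 12, −33], [0, 1, −9], [0, 0, 1]]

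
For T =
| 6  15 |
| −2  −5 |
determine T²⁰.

[[6, 15], [−2, −5]]

T² = T (a projection; rank 1, trace 1), so T²⁰ = T.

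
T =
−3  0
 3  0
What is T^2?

[[9, 0], [−9, 0]]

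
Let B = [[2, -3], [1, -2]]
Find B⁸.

B² = I (check: tr B = 0 and det B = -1), so B⁸ = I since 8 is even.

[[1, 0], [0, 1]]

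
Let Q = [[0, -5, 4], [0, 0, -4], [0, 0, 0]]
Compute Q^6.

Q is strictly triangular, hence nilpotent: Q^3 = 0, so Q^6 = 0.

[[0, 0, 0], [0, 0, 0], [0, 0, 0]]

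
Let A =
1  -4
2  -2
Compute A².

[[-7, 4], [-2, -4]]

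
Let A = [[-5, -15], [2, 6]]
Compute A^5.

A² = A (a projection; rank 1, trace 1), so A^5 = A.

[[-5, -15], [2, 6]]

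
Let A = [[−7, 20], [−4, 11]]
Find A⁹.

[[−78727, 196820], [−39364, 98411]]

tr A = 4 and det A = 3, so the characteristic polynomial is λ² − (4)λ + (3) with roots 1 and 3.
Eigenvectors give P = [[−5, −2], [−2, −1]] with P⁻¹ = [[−1, 2], [2, −5]], and A = P·diag(1, 3)·P⁻¹.
Then A⁹ = P·diag(1, 19683)·P⁻¹ = [[−5, −39366], [−2, −19683]] · [[−1, 2], [2, −5]] = [[−78727, 196820], [−39364, 98411]].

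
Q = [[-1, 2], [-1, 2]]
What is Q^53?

[[-1, 2], [-1, 2]]

Q² = Q (a projection; rank 1, trace 1), so Q^53 = Q.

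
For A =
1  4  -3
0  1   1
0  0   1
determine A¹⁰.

A = I + N where N = [[0, 4, -3], [0, 0, 1], [0, 0, 0]] is strictly upper-triangular, so N³ = 0.
(I + N)¹⁰ = I + 10·N + 45·N² = [[1, 40, 150], [0, 1, 10], [0, 0, 1]].

[[1, 40, 150], [0, 1, 10], [0, 0, 1]]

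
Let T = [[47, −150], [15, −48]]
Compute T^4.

[[−569, 1950], [−195, 666]]

tr T = −1 and det T = −6, so the characteristic polynomial is λ² − (−1)λ + (−6) with roots 2 and −3.
Eigenvectors give P = [[10, 3], [3, 1]] with P⁻¹ = [[1, −3], [−3, 10]], and T = P·diag(2, −3)·P⁻¹.
Then T^4 = P·diag(16, 81)·P⁻¹ = [[160, 243], [48, 81]] · [[1, −3], [−3, 10]] = [[−569, 1950], [−195, 666]].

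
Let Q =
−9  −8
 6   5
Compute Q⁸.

[[26241, 26240], [−19680, −19679]]

tr Q = −4 and det Q = 3, so the characteristic polynomial is λ² − (−4)λ + (3) with roots −1 and −3.
Eigenvectors give P = [[1, 4], [−1, −3]] with P⁻¹ = [[−3, −4], [1, 1]], and Q = P·diag(−1, −3)·P⁻¹.
Then Q⁸ = P·diag(1, 6561)·P⁻¹ = [[1, 26244], [−1, −19683]] · [[−3, −4], [1, 1]] = [[26241, 26240], [−19680, −19679]].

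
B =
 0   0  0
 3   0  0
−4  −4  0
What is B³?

[[0, 0, 0], [0, 0, 0], [0, 0, 0]]

B is strictly triangular, hence nilpotent: B³ = 0, so B³ = 0.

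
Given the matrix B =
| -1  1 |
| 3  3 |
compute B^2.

[[4, 2], [6, 12]]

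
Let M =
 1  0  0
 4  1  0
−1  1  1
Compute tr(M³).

3

M = I + N where N = [[0, 0, 0], [4, 0, 0], [−1, 1, 0]] is strictly lower-triangular, so N³ = 0.
(I + N)³ = I + 3·N + 3·N² = [[1, 0, 0], [12, 1, 0], [9, 3, 1]].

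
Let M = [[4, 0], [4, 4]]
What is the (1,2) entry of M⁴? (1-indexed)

0

M² = [[16, 0], [32, 16]]
M³ = [[64, 0], [192, 64]]
M⁴ = [[256, 0], [1024, 256]]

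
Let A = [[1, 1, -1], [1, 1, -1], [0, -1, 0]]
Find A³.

A² = [[2, 3, -2], [2, 3, -2], [-1, -1, 1]]
A³ = [[5, 7, -5], [5, 7, -5], [-2, -3, 2]]

[[5, 7, -5], [5, 7, -5], [-2, -3, 2]]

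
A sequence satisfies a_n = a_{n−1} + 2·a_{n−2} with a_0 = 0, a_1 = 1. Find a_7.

43

With companion matrix B = [[1, 2], [1, 0]], [a_n, a_{n−1}]ᵀ = B·[a_{n−1}, a_{n−2}]ᵀ, so [a_7, a_6]ᵀ = B^6·[a_1, a_0]ᵀ.
B^6 = [[43, 42], [21, 22]], giving [a_7, a_6]ᵀ = [[43], [21]].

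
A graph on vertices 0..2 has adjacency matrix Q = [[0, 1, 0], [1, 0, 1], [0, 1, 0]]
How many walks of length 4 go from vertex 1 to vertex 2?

The number of length-4 walks from vertex 1 to vertex 2 is entry (1,2) of Q⁴, where Q is the adjacency matrix.
Q² = [[1, 0, 1], [0, 2, 0], [1, 0, 1]]
Q³ = [[0, 2, 0], [2, 0, 2], [0, 2, 0]]
Q⁴ = [[2, 0, 2], [0, 4, 0], [2, 0, 2]]

0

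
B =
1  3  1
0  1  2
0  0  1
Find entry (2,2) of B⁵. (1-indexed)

B = I + N where N = [[0, 3, 1], [0, 0, 2], [0, 0, 0]] is strictly upper-triangular, so N³ = 0.
(I + N)⁵ = I + 5·N + 10·N² = [[1, 15, 65], [0, 1, 10], [0, 0, 1]].

1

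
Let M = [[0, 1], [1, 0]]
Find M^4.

[[1, 0], [0, 1]]

M² = I (check: tr M = 0 and det M = -1), so M^4 = I since 4 is even.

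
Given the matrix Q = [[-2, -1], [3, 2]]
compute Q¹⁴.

Q² = I (check: tr Q = 0 and det Q = -1), so Q¹⁴ = I since 14 is even.

[[1, 0], [0, 1]]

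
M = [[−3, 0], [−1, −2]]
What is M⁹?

tr M = −5 and det M = 6, so the characteristic polynomial is λ² − (−5)λ + (6) with roots −2 and −3.
Eigenvectors give P = [[0, 1], [−1, 1]] with P⁻¹ = [[1, −1], [1, 0]], and M = P·diag(−2, −3)·P⁻¹.
Then M⁹ = P·diag(−512, −19683)·P⁻¹ = [[0, −19683], [512, −19683]] · [[1, −1], [1, 0]] = [[−19683, 0], [−19171, −512]].

[[−19683, 0], [−19171, −512]]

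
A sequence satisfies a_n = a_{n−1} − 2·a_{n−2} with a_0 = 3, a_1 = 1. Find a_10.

With companion matrix A = [[1, −2], [1, 0]], [a_n, a_{n−1}]ᵀ = A·[a_{n−1}, a_{n−2}]ᵀ, so [a_10, a_9]ᵀ = A⁹·[a_1, a_0]ᵀ.
A⁹ = [[−11, 34], [−17, 6]], giving [a_10, a_9]ᵀ = [[91], [1]].

91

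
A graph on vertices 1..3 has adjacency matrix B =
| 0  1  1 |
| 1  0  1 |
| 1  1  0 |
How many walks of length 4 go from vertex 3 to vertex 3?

6

The number of length-4 walks from vertex 3 to vertex 3 is entry (3,3) of B^4, where B is the adjacency matrix.
B^2 = [[2, 1, 1], [1, 2, 1], [1, 1, 2]]
B^3 = [[2, 3, 3], [3, 2, 3], [3, 3, 2]]
B^4 = [[6, 5, 5], [5, 6, 5], [5, 5, 6]]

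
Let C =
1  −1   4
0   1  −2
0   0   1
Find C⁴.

[[1, −4, 28], [0, 1, −8], [0, 0, 1]]

C = I + N where N = [[0, −1, 4], [0, 0, −2], [0, 0, 0]] is strictly upper-triangular, so N³ = 0.
(I + N)⁴ = I + 4·N + 6·N² = [[1, −4, 28], [0, 1, −8], [0, 0, 1]].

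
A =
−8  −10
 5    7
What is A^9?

[[−39878, −40390], [20195, 20707]]

tr A = −1 and det A = −6, so the characteristic polynomial is λ² − (−1)λ + (−6) with roots −3 and 2.
Eigenvectors give P = [[2, −1], [−1, 1]] with P⁻¹ = [[1, 1], [1, 2]], and A = P·diag(−3, 2)·P⁻¹.
Then A^9 = P·diag(−19683, 512)·P⁻¹ = [[−39366, −512], [19683, 512]] · [[1, 1], [1, 2]] = [[−39878, −40390], [20195, 20707]].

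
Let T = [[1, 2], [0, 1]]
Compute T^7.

[[1, 14], [0, 1]]

T = I + N where N = [[0, 2], [0, 0]] is strictly upper-triangular, so N^2 = 0.
(I + N)^7 = I + 7·N = [[1, 14], [0, 1]].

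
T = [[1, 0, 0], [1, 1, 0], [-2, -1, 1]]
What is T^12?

[[1, 0, 0], [12, 1, 0], [-90, -12, 1]]

T = I + N where N = [[0, 0, 0], [1, 0, 0], [-2, -1, 0]] is strictly lower-triangular, so N^3 = 0.
(I + N)^12 = I + 12·N + 66·N^2 = [[1, 0, 0], [12, 1, 0], [-90, -12, 1]].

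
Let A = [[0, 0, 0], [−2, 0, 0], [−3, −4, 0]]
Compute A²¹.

A is strictly triangular, hence nilpotent: A³ = 0, so A²¹ = 0.

[[0, 0, 0], [0, 0, 0], [0, 0, 0]]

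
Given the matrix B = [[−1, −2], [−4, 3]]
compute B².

[[9, −4], [−8, 17]]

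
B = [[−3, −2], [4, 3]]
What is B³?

B² = I (check: tr B = 0 and det B = −1), so B³ = B since 3 is odd.

[[−3, −2], [4, 3]]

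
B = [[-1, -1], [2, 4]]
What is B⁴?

[[-17, -39], [78, 178]]

B² = [[-1, -3], [6, 14]]
B³ = [[-5, -11], [22, 50]]
B⁴ = [[-17, -39], [78, 178]]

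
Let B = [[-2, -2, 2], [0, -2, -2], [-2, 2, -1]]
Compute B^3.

[[4, -28, -22], [-20, 4, 2], [2, -22, 23]]

B^2 = [[0, 12, -2], [4, 0, 6], [6, -2, -7]]
B^3 = [[4, -28, -22], [-20, 4, 2], [2, -22, 23]]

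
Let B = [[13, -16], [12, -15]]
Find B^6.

[[-2183, 2912], [-2184, 2913]]

tr B = -2 and det B = -3, so the characteristic polynomial is λ² − (-2)λ + (-3) with roots 1 and -3.
Eigenvectors give P = [[4, -1], [3, -1]] with P⁻¹ = [[1, -1], [3, -4]], and B = P·diag(1, -3)·P⁻¹.
Then B^6 = P·diag(1, 729)·P⁻¹ = [[4, -729], [3, -729]] · [[1, -1], [3, -4]] = [[-2183, 2912], [-2184, 2913]].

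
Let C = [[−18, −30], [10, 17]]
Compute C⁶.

tr C = −1 and det C = −6, so the characteristic polynomial is λ² − (−1)λ + (−6) with roots −3 and 2.
Eigenvectors give P = [[−2, −3], [1, 2]] with P⁻¹ = [[−2, −3], [1, 2]], and C = P·diag(−3, 2)·P⁻¹.
Then C⁶ = P·diag(729, 64)·P⁻¹ = [[−1458, −192], [729, 128]] · [[−2, −3], [1, 2]] = [[2724, 3990], [−1330, −1931]].

[[2724, 3990], [−1330, −1931]]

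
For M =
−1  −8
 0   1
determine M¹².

M² = I (check: tr M = 0 and det M = −1), so M¹² = I since 12 is even.

[[1, 0], [0, 1]]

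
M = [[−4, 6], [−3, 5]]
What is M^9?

tr M = 1 and det M = −2, so the characteristic polynomial is λ² − (1)λ + (−2) with roots −1 and 2.
Eigenvectors give P = [[−2, −1], [−1, −1]] with P⁻¹ = [[−1, 1], [1, −2]], and M = P·diag(−1, 2)·P⁻¹.
Then M^9 = P·diag(−1, 512)·P⁻¹ = [[2, −512], [1, −512]] · [[−1, 1], [1, −2]] = [[−514, 1026], [−513, 1025]].

[[−514, 1026], [−513, 1025]]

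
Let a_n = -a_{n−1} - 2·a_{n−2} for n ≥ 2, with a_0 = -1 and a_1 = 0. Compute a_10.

With companion matrix A = [[-1, -2], [1, 0]], [a_n, a_{n−1}]ᵀ = A·[a_{n−1}, a_{n−2}]ᵀ, so [a_10, a_9]ᵀ = A⁹·[a_1, a_0]ᵀ.
A⁹ = [[11, 34], [-17, -6]], giving [a_10, a_9]ᵀ = [[-34], [6]].

-34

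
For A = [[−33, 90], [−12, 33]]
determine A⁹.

tr A = 0 and det A = −9, so the characteristic polynomial is λ² − (0)λ + (−9) with roots 3 and −3.
Eigenvectors give P = [[−5, 3], [−2, 1]] with P⁻¹ = [[1, −3], [2, −5]], and A = P·diag(3, −3)·P⁻¹.
Then A⁹ = P·diag(19683, −19683)·P⁻¹ = [[−98415, −59049], [−39366, −19683]] · [[1, −3], [2, −5]] = [[−216513, 590490], [−78732, 216513]].

[[−216513, 590490], [−78732, 216513]]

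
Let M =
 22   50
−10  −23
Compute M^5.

[[1132, 2750], [−550, −1343]]

tr M = −1 and det M = −6, so the characteristic polynomial is λ² − (−1)λ + (−6) with roots −3 and 2.
Eigenvectors give P = [[−2, 5], [1, −2]] with P⁻¹ = [[2, 5], [1, 2]], and M = P·diag(−3, 2)·P⁻¹.
Then M^5 = P·diag(−243, 32)·P⁻¹ = [[486, 160], [−243, −64]] · [[2, 5], [1, 2]] = [[1132, 2750], [−550, −1343]].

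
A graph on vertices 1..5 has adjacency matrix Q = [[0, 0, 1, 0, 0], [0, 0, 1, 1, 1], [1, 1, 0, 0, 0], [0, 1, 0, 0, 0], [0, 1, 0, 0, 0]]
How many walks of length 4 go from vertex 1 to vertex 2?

4

The number of length-4 walks from vertex 1 to vertex 2 is entry (1,2) of Q⁴, where Q is the adjacency matrix.
Q² = [[1, 1, 0, 0, 0], [1, 3, 0, 0, 0], [0, 0, 2, 1, 1], [0, 0, 1, 1, 1], [0, 0, 1, 1, 1]]
Q³ = [[0, 0, 2, 1, 1], [0, 0, 4, 3, 3], [2, 4, 0, 0, 0], [1, 3, 0, 0, 0], [1, 3, 0, 0, 0]]
Q⁴ = [[2, 4, 0, 0, 0], [4, 10, 0, 0, 0], [0, 0, 6, 4, 4], [0, 0, 4, 3, 3], [0, 0, 4, 3, 3]]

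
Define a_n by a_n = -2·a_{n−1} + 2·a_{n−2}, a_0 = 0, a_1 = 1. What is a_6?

-120

With companion matrix T = [[-2, 2], [1, 0]], [a_n, a_{n−1}]ᵀ = T·[a_{n−1}, a_{n−2}]ᵀ, so [a_6, a_5]ᵀ = T^5·[a_1, a_0]ᵀ.
T^5 = [[-120, 88], [44, -32]], giving [a_6, a_5]ᵀ = [[-120], [44]].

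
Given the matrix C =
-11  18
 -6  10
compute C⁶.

[[253, -378], [126, -188]]

tr C = -1 and det C = -2, so the characteristic polynomial is λ² − (-1)λ + (-2) with roots -2 and 1.
Eigenvectors give P = [[2, -3], [1, -2]] with P⁻¹ = [[2, -3], [1, -2]], and C = P·diag(-2, 1)·P⁻¹.
Then C⁶ = P·diag(64, 1)·P⁻¹ = [[128, -3], [64, -2]] · [[2, -3], [1, -2]] = [[253, -378], [126, -188]].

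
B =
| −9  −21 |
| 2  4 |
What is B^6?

[[4719, 13965], [−1330, −3926]]

tr B = −5 and det B = 6, so the characteristic polynomial is λ² − (−5)λ + (6) with roots −2 and −3.
Eigenvectors give P = [[−3, 7], [1, −2]] with P⁻¹ = [[2, 7], [1, 3]], and B = P·diag(−2, −3)·P⁻¹.
Then B^6 = P·diag(64, 729)·P⁻¹ = [[−192, 5103], [64, −1458]] · [[2, 7], [1, 3]] = [[4719, 13965], [−1330, −3926]].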